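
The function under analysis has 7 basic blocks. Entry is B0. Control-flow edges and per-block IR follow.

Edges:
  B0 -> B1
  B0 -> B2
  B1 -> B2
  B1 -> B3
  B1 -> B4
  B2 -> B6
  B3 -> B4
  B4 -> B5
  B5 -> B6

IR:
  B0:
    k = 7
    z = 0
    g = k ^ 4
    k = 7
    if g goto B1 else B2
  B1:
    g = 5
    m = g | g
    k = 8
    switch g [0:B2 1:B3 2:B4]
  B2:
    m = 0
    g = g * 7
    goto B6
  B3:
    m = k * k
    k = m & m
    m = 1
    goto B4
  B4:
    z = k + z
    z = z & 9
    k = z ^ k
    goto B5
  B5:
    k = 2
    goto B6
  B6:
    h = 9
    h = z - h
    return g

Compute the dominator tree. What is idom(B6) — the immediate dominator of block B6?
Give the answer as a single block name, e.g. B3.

idom tree: B1←B0 B2←B0 B3←B1 B4←B1 B5←B4 B6←B0
Join-block Dom:
  B2: preds {B0,B1}: {B0} ∩ {B0,B1} = {B0}; idom=B0
  B4: preds {B1,B3}: {B0,B1} ∩ {B0,B1,B3} = {B0,B1}; idom=B1
  B6: preds {B2,B5}: {B0,B2} ∩ {B0,B1,B4,B5} = {B0}; idom=B0

idom(B6) = B0

Answer: B0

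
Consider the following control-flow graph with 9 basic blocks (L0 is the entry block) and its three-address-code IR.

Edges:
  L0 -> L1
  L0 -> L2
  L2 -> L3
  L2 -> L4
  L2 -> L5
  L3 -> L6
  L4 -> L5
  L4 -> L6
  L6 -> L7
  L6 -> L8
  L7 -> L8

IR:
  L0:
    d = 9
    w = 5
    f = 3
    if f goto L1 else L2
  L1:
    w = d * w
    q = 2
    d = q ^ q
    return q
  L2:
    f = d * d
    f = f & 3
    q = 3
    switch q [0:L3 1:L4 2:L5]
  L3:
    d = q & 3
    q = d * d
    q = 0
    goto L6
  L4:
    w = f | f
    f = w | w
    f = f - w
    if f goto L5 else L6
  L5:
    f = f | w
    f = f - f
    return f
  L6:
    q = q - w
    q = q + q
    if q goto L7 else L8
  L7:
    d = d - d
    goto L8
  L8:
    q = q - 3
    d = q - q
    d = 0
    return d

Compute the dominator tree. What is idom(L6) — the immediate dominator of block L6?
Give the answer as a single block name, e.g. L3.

idom tree: L1←L0 L2←L0 L3←L2 L4←L2 L5←L2 L6←L2 L7←L6 L8←L6
Dom∩ at merges:
  L5: preds {L2,L4}: {L0,L2} ∩ {L0,L2,L4} = {L0,L2}; idom=L2
  L6: preds {L3,L4}: {L0,L2,L3} ∩ {L0,L2,L4} = {L0,L2}; idom=L2
  L8: preds {L6,L7}: {L0,L2,L6} ∩ {L0,L2,L6,L7} = {L0,L2,L6}; idom=L6

idom(L6) = L2

Answer: L2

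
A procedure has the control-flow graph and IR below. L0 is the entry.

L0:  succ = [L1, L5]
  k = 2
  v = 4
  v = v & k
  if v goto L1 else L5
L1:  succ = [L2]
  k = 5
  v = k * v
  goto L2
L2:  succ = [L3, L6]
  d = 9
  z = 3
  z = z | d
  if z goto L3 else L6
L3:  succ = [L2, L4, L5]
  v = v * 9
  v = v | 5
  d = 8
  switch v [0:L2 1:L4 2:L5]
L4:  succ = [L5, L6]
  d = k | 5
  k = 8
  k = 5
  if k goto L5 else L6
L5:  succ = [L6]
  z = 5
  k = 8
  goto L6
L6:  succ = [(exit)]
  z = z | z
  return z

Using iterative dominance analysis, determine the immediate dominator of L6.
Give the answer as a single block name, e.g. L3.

Answer: L0

Derivation:
idom tree: L1←L0 L2←L1 L3←L2 L4←L3 L5←L0 L6←L0
Dom at joins:
  L2: preds {L1,L3}: {L0,L1} ∩ {L0,L1,L2,L3} = {L0,L1}; idom=L1
  L5: preds {L0,L3,L4}: {L0} ∩ {L0,L1,L2,L3} ∩ {L0,L1,L2,L3,L4} = {L0}; idom=L0
  L6: preds {L2,L4,L5}: {L0,L1,L2} ∩ {L0,L1,L2,L3,L4} ∩ {L0,L5} = {L0}; idom=L0

idom(L6) = L0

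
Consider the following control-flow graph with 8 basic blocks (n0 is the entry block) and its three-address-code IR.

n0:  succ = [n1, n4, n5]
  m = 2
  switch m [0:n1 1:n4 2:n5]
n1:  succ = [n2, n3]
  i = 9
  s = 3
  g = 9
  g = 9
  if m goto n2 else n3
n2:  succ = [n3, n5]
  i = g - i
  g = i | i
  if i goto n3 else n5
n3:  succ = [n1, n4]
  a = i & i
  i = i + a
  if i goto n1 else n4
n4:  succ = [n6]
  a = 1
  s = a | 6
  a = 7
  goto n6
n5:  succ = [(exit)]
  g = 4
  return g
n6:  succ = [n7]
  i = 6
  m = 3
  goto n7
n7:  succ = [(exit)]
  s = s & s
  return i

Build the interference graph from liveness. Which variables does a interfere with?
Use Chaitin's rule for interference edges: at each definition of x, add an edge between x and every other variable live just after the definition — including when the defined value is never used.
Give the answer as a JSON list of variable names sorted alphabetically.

def/use:
  n0: {m} / ∅
  n1: {g,i,s} / {m}
  n2: {g,i} / {g,i}
  n3: {a,i} / {i}
  n4: {a,s} / ∅
  n5: {g} / ∅
  n6: {i,m} / ∅
  n7: {s} / {i,s}

Liveness:
  n0: in=∅ out={m}
  n1: in={m} out={g,i,m}
  n2: in={g,i,m} out={i,m}
  n3: in={i,m} out={m}
  n4: in=∅ out={s}
  n5: in=∅ out=∅
  n6: in={s} out={i,s}
  n7: in={i,s} out=∅

Interfere edges:
  a — {i,m,s}
  g — {i,m}
  i — {a,g,m,s}
  m — {a,g,i,s}
  s — {a,i,m}

N(a) = ["i", "m", "s"]

Answer: ["i", "m", "s"]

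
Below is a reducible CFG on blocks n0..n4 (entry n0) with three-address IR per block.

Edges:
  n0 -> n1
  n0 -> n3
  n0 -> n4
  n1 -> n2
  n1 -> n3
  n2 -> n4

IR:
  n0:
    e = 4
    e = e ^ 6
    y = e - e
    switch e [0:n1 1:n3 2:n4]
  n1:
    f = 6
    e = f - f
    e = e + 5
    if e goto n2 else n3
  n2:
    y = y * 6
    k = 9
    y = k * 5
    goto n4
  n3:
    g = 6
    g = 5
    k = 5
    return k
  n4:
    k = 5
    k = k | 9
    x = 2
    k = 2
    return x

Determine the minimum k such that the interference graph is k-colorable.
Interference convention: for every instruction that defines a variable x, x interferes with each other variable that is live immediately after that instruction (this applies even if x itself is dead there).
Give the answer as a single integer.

Answer: 2

Working:
Block summaries:
  n0: {e,y} / ∅
  n1: {e,f} / ∅
  n2: {k,y} / {y}
  n3: {g,k} / ∅
  n4: {k,x} / ∅

Liveness:
  live n0: ∅→{y}
  live n1: {y}→{y}
  live n2: {y}→∅
  live n3: ∅→∅
  live n4: ∅→∅

Interfere edges:
  e: {y}
  f: {y}
  g: ∅
  k: {x}
  x: {k}
  y: {e,f}

Colouring:
  lower bound: {e,y} mutually conflict ⇒ χ ≥ 2
  assign e→c1 f→c1 g→c0 k→c0 x→c1 y→c0 — no edge inside a register ⇒ χ ≤ 2
  χ = 2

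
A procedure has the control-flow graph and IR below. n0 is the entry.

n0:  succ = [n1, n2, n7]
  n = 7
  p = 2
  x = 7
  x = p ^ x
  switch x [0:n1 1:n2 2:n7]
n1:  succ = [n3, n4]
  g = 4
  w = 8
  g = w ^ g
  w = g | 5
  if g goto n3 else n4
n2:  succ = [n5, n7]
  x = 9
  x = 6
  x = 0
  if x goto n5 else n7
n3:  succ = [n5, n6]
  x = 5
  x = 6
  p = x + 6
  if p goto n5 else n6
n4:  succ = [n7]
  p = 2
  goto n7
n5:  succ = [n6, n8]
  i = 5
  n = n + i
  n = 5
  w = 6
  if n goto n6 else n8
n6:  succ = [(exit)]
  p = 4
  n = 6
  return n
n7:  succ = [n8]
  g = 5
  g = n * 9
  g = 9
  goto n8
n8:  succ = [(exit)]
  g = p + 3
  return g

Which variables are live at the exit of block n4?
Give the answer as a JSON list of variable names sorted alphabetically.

def/use:
  n0: def={n,p,x} ue=∅
  n1: def={g,w} ue=∅
  n2: def={x} ue=∅
  n3: def={p,x} ue=∅
  n4: def={p} ue=∅
  n5: def={i,n,w} ue={n}
  n6: def={n,p} ue=∅
  n7: def={g} ue={n}
  n8: def={g} ue={p}

Backward fixpoint:
  n0: in=∅ out={n,p}
  n1: in={n} out={n}
  n2: in={n,p} out={n,p}
  n3: in={n} out={n,p}
  n4: in={n} out={n,p}
  n5: in={n,p} out={p}
  n6: in=∅ out=∅
  n7: in={n,p} out={p}
  n8: in={p} out=∅

live-out(n4) = ["n", "p"]

Answer: ["n", "p"]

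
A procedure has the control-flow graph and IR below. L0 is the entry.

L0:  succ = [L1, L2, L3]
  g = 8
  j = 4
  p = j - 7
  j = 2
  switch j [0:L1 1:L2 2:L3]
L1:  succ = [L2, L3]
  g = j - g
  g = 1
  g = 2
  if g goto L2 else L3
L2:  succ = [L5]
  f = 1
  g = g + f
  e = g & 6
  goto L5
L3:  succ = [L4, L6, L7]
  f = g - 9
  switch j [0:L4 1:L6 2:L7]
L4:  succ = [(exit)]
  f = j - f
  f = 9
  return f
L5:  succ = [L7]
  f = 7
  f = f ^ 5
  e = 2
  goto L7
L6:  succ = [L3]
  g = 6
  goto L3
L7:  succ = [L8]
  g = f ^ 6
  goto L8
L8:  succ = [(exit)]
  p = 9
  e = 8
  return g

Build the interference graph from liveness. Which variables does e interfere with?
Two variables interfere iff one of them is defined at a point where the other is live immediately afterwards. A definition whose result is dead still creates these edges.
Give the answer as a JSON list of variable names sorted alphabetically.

Block summaries:
  L0: {g,j,p} / ∅
  L1: {g} / {g,j}
  L2: {e,f,g} / {g}
  L3: {f} / {g,j}
  L4: {f} / {f,j}
  L5: {e,f} / ∅
  L6: {g} / ∅
  L7: {g} / {f}
  L8: {e,p} / {g}

Live sets:
  L0 li=∅ lo={g,j}
  L1 li={g,j} lo={g,j}
  L2 li={g} lo=∅
  L3 li={g,j} lo={f,j}
  L4 li={f,j} lo=∅
  L5 li=∅ lo={f}
  L6 li={j} lo={g,j}
  L7 li={f} lo={g}
  L8 li={g} lo=∅

Interfere edges:
  e: {f,g}
  f: {e,g,j}
  g: {e,f,j,p}
  j: {f,g}
  p: {g}

N(e) = ["f", "g"]

Answer: ["f", "g"]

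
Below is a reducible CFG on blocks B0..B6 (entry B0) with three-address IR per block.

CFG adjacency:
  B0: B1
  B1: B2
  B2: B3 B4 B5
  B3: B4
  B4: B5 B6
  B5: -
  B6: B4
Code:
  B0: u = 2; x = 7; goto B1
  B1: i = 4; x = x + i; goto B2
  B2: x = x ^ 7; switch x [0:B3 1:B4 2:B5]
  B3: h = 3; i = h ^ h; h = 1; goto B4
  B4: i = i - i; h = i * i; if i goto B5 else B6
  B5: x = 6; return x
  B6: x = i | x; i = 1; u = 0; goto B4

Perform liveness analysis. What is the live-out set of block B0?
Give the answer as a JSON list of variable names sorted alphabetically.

def/use:
  B0 def {u,x} use ∅
  B1 def {i,x} use {x}
  B2 def {x} use {x}
  B3 def {h,i} use ∅
  B4 def {h,i} use {i}
  B5 def {x} use ∅
  B6 def {i,u,x} use {i,x}

Liveness:
  live B0: ∅→{x}
  live B1: {x}→{i,x}
  live B2: {i,x}→{i,x}
  live B3: {x}→{i,x}
  live B4: {i,x}→{i,x}
  live B5: ∅→∅
  live B6: {i,x}→{i,x}

live-out(B0) = ["x"]

Answer: ["x"]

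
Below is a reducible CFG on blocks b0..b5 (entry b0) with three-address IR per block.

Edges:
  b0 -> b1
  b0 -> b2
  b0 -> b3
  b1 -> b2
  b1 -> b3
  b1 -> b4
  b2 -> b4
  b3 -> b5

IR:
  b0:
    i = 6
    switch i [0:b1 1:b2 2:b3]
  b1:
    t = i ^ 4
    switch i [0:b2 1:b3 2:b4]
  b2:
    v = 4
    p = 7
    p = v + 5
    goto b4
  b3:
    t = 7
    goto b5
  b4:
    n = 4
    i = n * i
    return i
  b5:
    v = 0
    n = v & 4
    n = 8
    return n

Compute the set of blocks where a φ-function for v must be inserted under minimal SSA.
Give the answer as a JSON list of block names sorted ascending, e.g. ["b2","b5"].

idom tree: b1←b0 b2←b0 b3←b0 b4←b0 b5←b3
Dom at joins:
  b2: preds {b0,b1}: {b0} ∩ {b0,b1} = {b0}; idom=b0
  b3: preds {b0,b1}: {b0} ∩ {b0,b1} = {b0}; idom=b0
  b4: preds {b1,b2}: {b0,b1} ∩ {b0,b2} = {b0}; idom=b0

Frontier:
  join b2 pred b0: · stop@b0
  join b2 pred b1: b1 stop@b0
  join b3 pred b0: · stop@b0
  join b3 pred b1: b1 stop@b0
  join b4 pred b1: b1 stop@b0
  join b4 pred b2: b2 stop@b0
  DF(b0)=∅
  DF(b1)={b2,b3,b4}
  DF(b2)={b4}
  DF(b3)=∅
  DF(b4)=∅
  DF(b5)=∅

φ for v: defs {b2,b5}
  DF⁺ = {b4}

Answer: ["b4"]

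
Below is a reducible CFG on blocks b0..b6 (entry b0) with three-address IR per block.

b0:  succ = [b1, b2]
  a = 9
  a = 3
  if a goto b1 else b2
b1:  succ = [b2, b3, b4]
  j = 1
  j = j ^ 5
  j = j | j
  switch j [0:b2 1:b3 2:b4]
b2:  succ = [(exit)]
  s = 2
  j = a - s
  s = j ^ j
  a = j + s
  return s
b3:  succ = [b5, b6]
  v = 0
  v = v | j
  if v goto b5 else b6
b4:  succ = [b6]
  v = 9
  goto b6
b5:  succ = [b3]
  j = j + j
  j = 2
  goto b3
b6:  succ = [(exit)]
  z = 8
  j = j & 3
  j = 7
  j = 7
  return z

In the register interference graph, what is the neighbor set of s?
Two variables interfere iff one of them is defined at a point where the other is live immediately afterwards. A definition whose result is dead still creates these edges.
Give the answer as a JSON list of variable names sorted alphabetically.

def/use:
  b0 def {a} use ∅
  b1 def {j} use ∅
  b2 def {a,j,s} use {a}
  b3 def {v} use {j}
  b4 def {v} use ∅
  b5 def {j} use {j}
  b6 def {j,z} use {j}

Backward fixpoint:
  b0 li=∅ lo={a}
  b1 li={a} lo={a,j}
  b2 li={a} lo=∅
  b3 li={j} lo={j}
  b4 li={j} lo={j}
  b5 li={j} lo={j}
  b6 li={j} lo=∅

Conflict graph:
  a: {j,s}
  j: {a,s,v,z}
  s: {a,j}
  v: {j}
  z: {j}

N(s) = ["a", "j"]

Answer: ["a", "j"]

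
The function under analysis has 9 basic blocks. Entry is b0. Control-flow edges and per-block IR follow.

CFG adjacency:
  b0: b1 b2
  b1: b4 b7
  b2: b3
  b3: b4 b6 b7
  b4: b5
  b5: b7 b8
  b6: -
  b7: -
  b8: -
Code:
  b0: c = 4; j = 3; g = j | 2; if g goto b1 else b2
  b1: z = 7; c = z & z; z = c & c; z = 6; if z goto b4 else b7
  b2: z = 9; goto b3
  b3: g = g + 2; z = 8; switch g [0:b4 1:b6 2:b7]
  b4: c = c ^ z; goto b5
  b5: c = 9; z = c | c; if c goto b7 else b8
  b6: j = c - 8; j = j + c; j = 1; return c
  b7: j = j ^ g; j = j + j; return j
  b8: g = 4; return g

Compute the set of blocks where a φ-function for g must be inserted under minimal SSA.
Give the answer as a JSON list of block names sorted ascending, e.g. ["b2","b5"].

Answer: ["b4", "b7"]

Derivation:
idom tree: b1←b0 b2←b0 b3←b2 b4←b0 b5←b4 b6←b3 b7←b0 b8←b5
Dom at joins:
  b4: preds {b1,b3}: {b0,b1} ∩ {b0,b2,b3} = {b0}; idom=b0
  b7: preds {b1,b3,b5}: {b0,b1} ∩ {b0,b2,b3} ∩ {b0,b4,b5} = {b0}; idom=b0

DF derivation:
  join b4 pred b1: b1 stop@b0
  join b4 pred b3: b3→b2 stop@b0
  join b7 pred b1: b1 stop@b0
  join b7 pred b3: b3→b2 stop@b0
  join b7 pred b5: b5→b4 stop@b0
  b0: DF=∅
  b1: DF={b4,b7}
  b2: DF={b4,b7}
  b3: DF={b4,b7}
  b4: DF={b7}
  b5: DF={b7}
  b6: DF=∅
  b7: DF=∅
  b8: DF=∅

φ for g: defs {b0,b3,b8}
  DF⁺ = {b4,b7}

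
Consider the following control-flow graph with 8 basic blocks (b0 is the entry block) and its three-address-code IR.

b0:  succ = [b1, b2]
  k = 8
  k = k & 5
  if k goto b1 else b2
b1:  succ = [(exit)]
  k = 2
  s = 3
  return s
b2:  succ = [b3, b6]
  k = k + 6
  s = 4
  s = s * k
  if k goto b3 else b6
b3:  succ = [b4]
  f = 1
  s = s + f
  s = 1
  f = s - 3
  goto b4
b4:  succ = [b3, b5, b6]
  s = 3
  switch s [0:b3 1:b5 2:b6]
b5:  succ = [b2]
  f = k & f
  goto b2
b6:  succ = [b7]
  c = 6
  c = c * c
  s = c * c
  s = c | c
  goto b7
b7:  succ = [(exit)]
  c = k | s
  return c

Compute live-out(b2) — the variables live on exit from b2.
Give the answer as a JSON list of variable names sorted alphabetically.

Answer: ["k", "s"]

Derivation:
Per-block:
  b0: {k} / ∅
  b1: {k,s} / ∅
  b2: {k,s} / {k}
  b3: {f,s} / {s}
  b4: {s} / ∅
  b5: {f} / {f,k}
  b6: {c,s} / ∅
  b7: {c} / {k,s}

Liveness:
  b0 li=∅ lo={k}
  b1 li=∅ lo=∅
  b2 li={k} lo={k,s}
  b3 li={k,s} lo={f,k}
  b4 li={f,k} lo={f,k,s}
  b5 li={f,k} lo={k}
  b6 li={k} lo={k,s}
  b7 li={k,s} lo=∅

live-out(b2) = ["k", "s"]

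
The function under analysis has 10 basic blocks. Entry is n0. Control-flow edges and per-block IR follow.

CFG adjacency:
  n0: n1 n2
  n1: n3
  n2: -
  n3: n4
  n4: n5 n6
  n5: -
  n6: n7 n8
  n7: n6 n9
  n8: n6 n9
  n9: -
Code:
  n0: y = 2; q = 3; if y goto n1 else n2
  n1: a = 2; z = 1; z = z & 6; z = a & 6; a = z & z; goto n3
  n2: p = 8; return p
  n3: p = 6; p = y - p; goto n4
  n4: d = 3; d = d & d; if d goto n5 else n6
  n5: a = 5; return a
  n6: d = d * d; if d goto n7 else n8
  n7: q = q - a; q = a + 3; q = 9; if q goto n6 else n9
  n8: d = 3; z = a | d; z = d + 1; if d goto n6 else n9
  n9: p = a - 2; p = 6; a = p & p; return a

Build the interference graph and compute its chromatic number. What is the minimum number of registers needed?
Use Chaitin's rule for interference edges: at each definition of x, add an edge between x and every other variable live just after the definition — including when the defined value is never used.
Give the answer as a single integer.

Block summaries:
  n0 def {q,y} use ∅
  n1 def {a,z} use ∅
  n2 def {p} use ∅
  n3 def {p} use {y}
  n4 def {d} use ∅
  n5 def {a} use ∅
  n6 def {d} use {d}
  n7 def {q} use {a,q}
  n8 def {d,z} use {a}
  n9 def {a,p} use {a}

Live sets:
  n0 li=∅ lo={q,y}
  n1 li={q,y} lo={a,q,y}
  n2 li=∅ lo=∅
  n3 li={a,q,y} lo={a,q}
  n4 li={a,q} lo={a,d,q}
  n5 li=∅ lo=∅
  n6 li={a,d,q} lo={a,d,q}
  n7 li={a,d,q} lo={a,d,q}
  n8 li={a,q} lo={a,d,q}
  n9 li={a} lo=∅

Interfere edges:
  a↔{d,p,q,y,z}
  d↔{a,q,z}
  p↔{a,q,y}
  q↔{a,d,p,y,z}
  y↔{a,p,q,z}
  z↔{a,d,q,y}

Colouring:
  {a,d,q,z} pairwise interfere (4-clique) ⇒ χ ≥ 4
  assign a→c0 d→c2 p→c3 q→c1 y→c2 z→c3 — no edge inside a register ⇒ χ ≤ 4
  χ = 4

Answer: 4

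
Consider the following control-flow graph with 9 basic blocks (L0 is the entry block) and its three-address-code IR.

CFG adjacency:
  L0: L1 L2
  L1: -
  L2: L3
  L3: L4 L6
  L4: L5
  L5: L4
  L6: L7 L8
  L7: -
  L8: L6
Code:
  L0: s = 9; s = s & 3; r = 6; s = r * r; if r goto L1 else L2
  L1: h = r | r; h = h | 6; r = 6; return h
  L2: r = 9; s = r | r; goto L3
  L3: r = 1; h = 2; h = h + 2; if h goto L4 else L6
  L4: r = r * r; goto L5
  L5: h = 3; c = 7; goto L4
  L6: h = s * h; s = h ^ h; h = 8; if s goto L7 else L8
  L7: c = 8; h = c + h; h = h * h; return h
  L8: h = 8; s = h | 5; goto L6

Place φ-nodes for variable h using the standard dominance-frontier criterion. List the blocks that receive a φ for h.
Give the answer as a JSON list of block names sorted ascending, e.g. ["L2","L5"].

Answer: ["L4", "L6"]

Working:
idom tree: L1←L0 L2←L0 L3←L2 L4←L3 L5←L4 L6←L3 L7←L6 L8←L6
Join-block Dom:
  L4: preds {L3,L5}: {L0,L2,L3} ∩ {L0,L2,L3,L4,L5} = {L0,L2,L3}; idom=L3
  L6: preds {L3,L8}: {L0,L2,L3} ∩ {L0,L2,L3,L6,L8} = {L0,L2,L3}; idom=L3

DF derivation:
  join L4 pred L3: · stop@L3
  join L4 pred L5: L5→L4 stop@L3
  join L6 pred L3: · stop@L3
  join L6 pred L8: L8→L6 stop@L3
  L0 → ∅
  L1 → ∅
  L2 → ∅
  L3 → ∅
  L4 → {L4}
  L5 → {L4}
  L6 → {L6}
  L7 → ∅
  L8 → {L6}

φ for h: defs {L1,L3,L5,L6,L7,L8}
  DF⁺ = {L4,L6}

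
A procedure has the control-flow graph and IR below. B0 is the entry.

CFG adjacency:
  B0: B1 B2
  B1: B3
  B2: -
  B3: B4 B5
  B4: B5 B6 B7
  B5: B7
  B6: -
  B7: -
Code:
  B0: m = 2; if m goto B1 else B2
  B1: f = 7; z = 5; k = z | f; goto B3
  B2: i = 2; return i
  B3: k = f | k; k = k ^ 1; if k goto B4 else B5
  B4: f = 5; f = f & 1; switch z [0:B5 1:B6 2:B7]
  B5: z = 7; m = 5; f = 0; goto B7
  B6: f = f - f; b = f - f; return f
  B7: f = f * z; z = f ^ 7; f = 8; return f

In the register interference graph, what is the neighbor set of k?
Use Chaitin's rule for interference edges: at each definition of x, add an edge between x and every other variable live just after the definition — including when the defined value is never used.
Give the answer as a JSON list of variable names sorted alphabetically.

Block summaries:
  B0 def {m} use ∅
  B1 def {f,k,z} use ∅
  B2 def {i} use ∅
  B3 def {k} use {f,k}
  B4 def {f} use {z}
  B5 def {f,m,z} use ∅
  B6 def {b,f} use {f}
  B7 def {f,z} use {f,z}

Live sets:
  B0: in=∅ out=∅
  B1: in=∅ out={f,k,z}
  B2: in=∅ out=∅
  B3: in={f,k,z} out={z}
  B4: in={z} out={f,z}
  B5: in=∅ out={f,z}
  B6: in={f} out=∅
  B7: in={f,z} out=∅

Interference:
  b↔{f}
  f↔{b,k,z}
  i↔∅
  k↔{f,z}
  m↔{z}
  z↔{f,k,m}

N(k) = ["f", "z"]

Answer: ["f", "z"]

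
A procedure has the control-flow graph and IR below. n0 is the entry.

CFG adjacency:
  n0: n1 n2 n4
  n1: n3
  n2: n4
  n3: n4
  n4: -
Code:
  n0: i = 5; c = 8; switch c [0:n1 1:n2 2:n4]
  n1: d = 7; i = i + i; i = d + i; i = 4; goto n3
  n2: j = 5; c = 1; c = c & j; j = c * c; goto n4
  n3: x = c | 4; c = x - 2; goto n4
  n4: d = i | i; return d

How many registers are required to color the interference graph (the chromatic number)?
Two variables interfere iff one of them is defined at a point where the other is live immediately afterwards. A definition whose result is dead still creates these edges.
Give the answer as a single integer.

def/use:
  n0: def={c,i} ue=∅
  n1: def={d,i} ue={i}
  n2: def={c,j} ue=∅
  n3: def={c,x} ue={c}
  n4: def={d} ue={i}

Liveness:
  live n0: ∅→{c,i}
  live n1: {c,i}→{c,i}
  live n2: {i}→{i}
  live n3: {c,i}→{i}
  live n4: {i}→∅

Conflict graph:
  c↔{d,i,j}
  d↔{c,i}
  i↔{c,d,j,x}
  j↔{c,i}
  x↔{i}

Chromatic number:
  clique {c,d,i} ⇒ need ≥ 3
  3-colouring: r0={i}  r1={c,x}  r2={d,j}
  χ = 3

Answer: 3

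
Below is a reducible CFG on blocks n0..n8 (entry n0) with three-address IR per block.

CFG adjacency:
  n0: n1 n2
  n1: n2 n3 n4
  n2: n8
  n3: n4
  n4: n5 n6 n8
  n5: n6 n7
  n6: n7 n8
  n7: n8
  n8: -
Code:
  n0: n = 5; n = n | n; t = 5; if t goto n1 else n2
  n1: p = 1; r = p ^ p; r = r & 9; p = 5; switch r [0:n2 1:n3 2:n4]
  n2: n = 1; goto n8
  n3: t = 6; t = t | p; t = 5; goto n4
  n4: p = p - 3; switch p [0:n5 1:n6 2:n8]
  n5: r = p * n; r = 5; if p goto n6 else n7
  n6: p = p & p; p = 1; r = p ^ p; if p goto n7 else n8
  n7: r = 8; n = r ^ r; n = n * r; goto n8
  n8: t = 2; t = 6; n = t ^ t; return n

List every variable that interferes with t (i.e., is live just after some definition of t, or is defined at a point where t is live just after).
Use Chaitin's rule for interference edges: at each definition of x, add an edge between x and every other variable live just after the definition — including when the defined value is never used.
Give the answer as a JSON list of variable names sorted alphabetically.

def/use:
  n0: def={n,t} ue=∅
  n1: def={p,r} ue=∅
  n2: def={n} ue=∅
  n3: def={t} ue={p}
  n4: def={p} ue={p}
  n5: def={r} ue={n,p}
  n6: def={p,r} ue={p}
  n7: def={n,r} ue=∅
  n8: def={n,t} ue=∅

Backward fixpoint:
  live n0: ∅→{n}
  live n1: {n}→{n,p}
  live n2: ∅→∅
  live n3: {n,p}→{n,p}
  live n4: {n,p}→{n,p}
  live n5: {n,p}→{p}
  live n6: {p}→∅
  live n7: ∅→∅
  live n8: ∅→∅

Interference:
  n — {p,r,t}
  p — {n,r,t}
  r — {n,p}
  t — {n,p}

N(t) = ["n", "p"]

Answer: ["n", "p"]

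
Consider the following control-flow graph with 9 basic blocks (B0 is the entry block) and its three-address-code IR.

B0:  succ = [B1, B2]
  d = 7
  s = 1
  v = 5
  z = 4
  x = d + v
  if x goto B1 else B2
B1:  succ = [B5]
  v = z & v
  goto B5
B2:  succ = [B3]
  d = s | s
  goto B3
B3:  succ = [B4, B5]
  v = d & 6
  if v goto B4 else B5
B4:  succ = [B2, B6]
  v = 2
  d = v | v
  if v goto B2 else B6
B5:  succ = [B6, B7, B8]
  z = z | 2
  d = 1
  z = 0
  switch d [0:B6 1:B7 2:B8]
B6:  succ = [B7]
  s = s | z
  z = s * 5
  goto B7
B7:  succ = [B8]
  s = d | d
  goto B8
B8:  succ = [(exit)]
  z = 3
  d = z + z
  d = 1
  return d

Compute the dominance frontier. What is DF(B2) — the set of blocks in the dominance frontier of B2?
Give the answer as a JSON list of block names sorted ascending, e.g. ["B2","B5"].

Answer: ["B2", "B5", "B6"]

Working:
idom tree: B1←B0 B2←B0 B3←B2 B4←B3 B5←B0 B6←B0 B7←B0 B8←B0
Dom at joins:
  B2: preds {B0,B4}: {B0} ∩ {B0,B2,B3,B4} = {B0}; idom=B0
  B5: preds {B1,B3}: {B0,B1} ∩ {B0,B2,B3} = {B0}; idom=B0
  B6: preds {B4,B5}: {B0,B2,B3,B4} ∩ {B0,B5} = {B0}; idom=B0
  B7: preds {B5,B6}: {B0,B5} ∩ {B0,B6} = {B0}; idom=B0
  B8: preds {B5,B7}: {B0,B5} ∩ {B0,B7} = {B0}; idom=B0

DF walk-up:
  B2←B0: walk · to B0
  B2←B4: walk B4→B3→B2 to B0
  B5←B1: walk B1 to B0
  B5←B3: walk B3→B2 to B0
  B6←B4: walk B4→B3→B2 to B0
  B6←B5: walk B5 to B0
  B7←B5: walk B5 to B0
  B7←B6: walk B6 to B0
  B8←B5: walk B5 to B0
  B8←B7: walk B7 to B0
  B0 → ∅
  B1 → {B5}
  B2 → {B2,B5,B6}
  B3 → {B2,B5,B6}
  B4 → {B2,B6}
  B5 → {B6,B7,B8}
  B6 → {B7}
  B7 → {B8}
  B8 → ∅

DF(B2) = ["B2", "B5", "B6"]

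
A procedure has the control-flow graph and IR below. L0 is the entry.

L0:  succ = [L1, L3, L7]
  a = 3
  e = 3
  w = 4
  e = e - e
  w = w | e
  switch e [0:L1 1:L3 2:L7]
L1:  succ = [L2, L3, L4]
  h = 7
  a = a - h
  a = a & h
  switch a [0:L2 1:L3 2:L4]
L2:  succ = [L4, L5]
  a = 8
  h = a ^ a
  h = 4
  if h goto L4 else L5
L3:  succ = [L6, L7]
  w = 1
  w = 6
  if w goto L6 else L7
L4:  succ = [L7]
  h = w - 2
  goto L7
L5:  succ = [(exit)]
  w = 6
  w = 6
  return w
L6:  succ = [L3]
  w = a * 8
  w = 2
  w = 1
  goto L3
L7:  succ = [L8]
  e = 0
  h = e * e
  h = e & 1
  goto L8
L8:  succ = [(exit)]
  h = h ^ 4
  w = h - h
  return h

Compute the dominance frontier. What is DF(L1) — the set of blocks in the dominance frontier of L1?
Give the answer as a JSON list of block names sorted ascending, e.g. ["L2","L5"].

idom tree: L1←L0 L2←L1 L3←L0 L4←L1 L5←L2 L6←L3 L7←L0 L8←L7
Join-block Dom:
  L3: preds {L0,L1,L6}: {L0} ∩ {L0,L1} ∩ {L0,L3,L6} = {L0}; idom=L0
  L4: preds {L1,L2}: {L0,L1} ∩ {L0,L1,L2} = {L0,L1}; idom=L1
  L7: preds {L0,L3,L4}: {L0} ∩ {L0,L3} ∩ {L0,L1,L4} = {L0}; idom=L0

DF derivation:
  L3←L0: walk · to L0
  L3←L1: walk L1 to L0
  L3←L6: walk L6→L3 to L0
  L4←L1: walk · to L1
  L4←L2: walk L2 to L1
  L7←L0: walk · to L0
  L7←L3: walk L3 to L0
  L7←L4: walk L4→L1 to L0
  L0: DF=∅
  L1: DF={L3,L7}
  L2: DF={L4}
  L3: DF={L3,L7}
  L4: DF={L7}
  L5: DF=∅
  L6: DF={L3}
  L7: DF=∅
  L8: DF=∅

DF(L1) = ["L3", "L7"]

Answer: ["L3", "L7"]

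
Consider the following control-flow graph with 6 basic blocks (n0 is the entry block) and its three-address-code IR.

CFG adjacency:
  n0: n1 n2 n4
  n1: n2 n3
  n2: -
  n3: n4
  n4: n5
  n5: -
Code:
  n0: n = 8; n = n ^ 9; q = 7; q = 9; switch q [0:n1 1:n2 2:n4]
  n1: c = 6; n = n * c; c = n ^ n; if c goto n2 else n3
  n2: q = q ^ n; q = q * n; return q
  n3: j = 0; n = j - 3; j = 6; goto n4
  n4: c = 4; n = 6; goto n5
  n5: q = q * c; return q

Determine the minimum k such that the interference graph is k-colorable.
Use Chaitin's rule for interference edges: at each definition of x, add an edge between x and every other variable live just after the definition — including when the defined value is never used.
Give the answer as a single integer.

Answer: 3

Analysis:
Per-block:
  n0: def={n,q} ue=∅
  n1: def={c,n} ue={n}
  n2: def={q} ue={n,q}
  n3: def={j,n} ue=∅
  n4: def={c,n} ue=∅
  n5: def={q} ue={c,q}

Backward fixpoint:
  n0 li=∅ lo={n,q}
  n1 li={n,q} lo={n,q}
  n2 li={n,q} lo=∅
  n3 li={q} lo={q}
  n4 li={q} lo={c,q}
  n5 li={c,q} lo=∅

Interference:
  c↔{n,q}
  j↔{q}
  n↔{c,q}
  q↔{c,j,n}

Chromatic number:
  {c,n,q} pairwise interfere (3-clique) ⇒ χ ≥ 3
  assign c→R1 j→R1 n→R2 q→R0 — no edge inside a register ⇒ χ ≤ 3
  χ = 3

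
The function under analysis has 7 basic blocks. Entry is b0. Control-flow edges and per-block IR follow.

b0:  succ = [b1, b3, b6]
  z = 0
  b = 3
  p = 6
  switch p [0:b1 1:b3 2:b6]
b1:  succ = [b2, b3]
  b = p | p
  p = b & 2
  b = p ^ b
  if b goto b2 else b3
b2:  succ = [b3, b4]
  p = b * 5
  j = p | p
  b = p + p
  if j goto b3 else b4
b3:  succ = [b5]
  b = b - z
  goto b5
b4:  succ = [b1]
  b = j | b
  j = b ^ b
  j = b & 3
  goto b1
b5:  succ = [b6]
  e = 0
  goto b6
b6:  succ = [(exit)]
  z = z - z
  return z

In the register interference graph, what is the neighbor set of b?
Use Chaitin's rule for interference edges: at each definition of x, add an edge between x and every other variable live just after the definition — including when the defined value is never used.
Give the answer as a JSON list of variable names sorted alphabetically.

def/use:
  b0: def={b,p,z} ue=∅
  b1: def={b,p} ue={p}
  b2: def={b,j,p} ue={b}
  b3: def={b} ue={b,z}
  b4: def={b,j} ue={b,j}
  b5: def={e} ue=∅
  b6: def={z} ue={z}

Live sets:
  b0 li=∅ lo={b,p,z}
  b1 li={p,z} lo={b,z}
  b2 li={b,z} lo={b,j,p,z}
  b3 li={b,z} lo={z}
  b4 li={b,j,p,z} lo={p,z}
  b5 li={z} lo={z}
  b6 li={z} lo=∅

Interfere edges:
  b — {j,p,z}
  e — {z}
  j — {b,p,z}
  p — {b,j,z}
  z — {b,e,j,p}

N(b) = ["j", "p", "z"]

Answer: ["j", "p", "z"]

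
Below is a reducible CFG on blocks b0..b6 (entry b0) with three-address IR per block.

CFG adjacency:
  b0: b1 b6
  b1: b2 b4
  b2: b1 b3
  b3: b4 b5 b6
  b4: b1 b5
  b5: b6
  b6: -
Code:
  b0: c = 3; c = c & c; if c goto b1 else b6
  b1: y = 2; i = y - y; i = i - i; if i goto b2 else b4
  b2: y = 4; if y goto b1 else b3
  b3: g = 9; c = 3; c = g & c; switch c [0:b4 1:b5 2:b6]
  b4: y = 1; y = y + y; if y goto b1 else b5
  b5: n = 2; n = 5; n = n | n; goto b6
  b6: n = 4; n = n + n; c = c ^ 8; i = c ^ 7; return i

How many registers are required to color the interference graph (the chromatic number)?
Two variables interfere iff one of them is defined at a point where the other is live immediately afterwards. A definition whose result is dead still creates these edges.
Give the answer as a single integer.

def/use:
  b0: def={c} ue=∅
  b1: def={i,y} ue=∅
  b2: def={y} ue=∅
  b3: def={c,g} ue=∅
  b4: def={y} ue=∅
  b5: def={n} ue=∅
  b6: def={c,i,n} ue={c}

Liveness:
  live b0: ∅→{c}
  live b1: {c}→{c}
  live b2: {c}→{c}
  live b3: ∅→{c}
  live b4: {c}→{c}
  live b5: {c}→{c}
  live b6: {c}→∅

Interfere edges:
  c — {g,i,n,y}
  g — {c}
  i — {c}
  n — {c}
  y — {c}

Registers:
  clique {c,g} ⇒ need ≥ 2
  2-colouring: c0={c}  c1={g,i,n,y}
  χ = 2

Answer: 2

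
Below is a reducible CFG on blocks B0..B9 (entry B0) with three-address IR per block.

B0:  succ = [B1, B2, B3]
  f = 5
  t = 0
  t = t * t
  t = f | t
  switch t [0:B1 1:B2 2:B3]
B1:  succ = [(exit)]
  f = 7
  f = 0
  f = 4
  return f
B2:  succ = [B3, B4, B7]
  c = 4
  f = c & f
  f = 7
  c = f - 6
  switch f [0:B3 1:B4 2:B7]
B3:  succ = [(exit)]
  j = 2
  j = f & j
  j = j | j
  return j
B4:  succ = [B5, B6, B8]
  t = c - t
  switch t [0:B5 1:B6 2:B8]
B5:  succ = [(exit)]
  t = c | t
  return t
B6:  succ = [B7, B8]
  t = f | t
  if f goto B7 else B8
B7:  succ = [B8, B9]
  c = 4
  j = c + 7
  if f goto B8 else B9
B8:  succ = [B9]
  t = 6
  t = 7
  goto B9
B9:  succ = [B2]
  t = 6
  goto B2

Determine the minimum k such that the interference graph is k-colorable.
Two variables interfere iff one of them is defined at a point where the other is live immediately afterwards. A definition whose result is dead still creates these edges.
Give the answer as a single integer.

Answer: 3

Analysis:
Block summaries:
  B0: def={f,t} ue=∅
  B1: def={f} ue=∅
  B2: def={c,f} ue={f}
  B3: def={j} ue={f}
  B4: def={t} ue={c,t}
  B5: def={t} ue={c,t}
  B6: def={t} ue={f,t}
  B7: def={c,j} ue={f}
  B8: def={t} ue=∅
  B9: def={t} ue=∅

Live sets:
  B0 li=∅ lo={f,t}
  B1 li=∅ lo=∅
  B2 li={f,t} lo={c,f,t}
  B3 li={f} lo=∅
  B4 li={c,f,t} lo={c,f,t}
  B5 li={c,t} lo=∅
  B6 li={f,t} lo={f}
  B7 li={f} lo={f}
  B8 li={f} lo={f}
  B9 li={f} lo={f,t}

Conflict graph:
  c: {f,t}
  f: {c,j,t}
  j: {f}
  t: {c,f}

Chromatic number:
  clique {c,f,t} ⇒ need ≥ 3
  3-colouring: r0={f}  r1={c,j}  r2={t}
  χ = 3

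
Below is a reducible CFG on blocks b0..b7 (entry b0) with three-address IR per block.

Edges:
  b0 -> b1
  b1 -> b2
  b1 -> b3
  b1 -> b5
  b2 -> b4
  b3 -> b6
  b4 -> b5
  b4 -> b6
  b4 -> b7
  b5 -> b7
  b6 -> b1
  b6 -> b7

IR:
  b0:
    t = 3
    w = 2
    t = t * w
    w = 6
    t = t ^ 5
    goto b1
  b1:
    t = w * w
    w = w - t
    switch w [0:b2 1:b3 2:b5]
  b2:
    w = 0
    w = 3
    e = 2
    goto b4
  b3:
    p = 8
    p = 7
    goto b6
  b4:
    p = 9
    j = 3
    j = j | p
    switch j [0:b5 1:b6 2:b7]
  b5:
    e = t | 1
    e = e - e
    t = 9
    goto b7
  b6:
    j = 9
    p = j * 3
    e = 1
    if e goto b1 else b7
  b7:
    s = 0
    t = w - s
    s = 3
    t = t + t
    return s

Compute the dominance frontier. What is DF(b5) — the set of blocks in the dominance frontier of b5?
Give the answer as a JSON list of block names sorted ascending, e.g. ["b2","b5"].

idom tree: b1←b0 b2←b1 b3←b1 b4←b2 b5←b1 b6←b1 b7←b1
Dom∩ at merges:
  b1: preds {b0,b6}: {b0} ∩ {b0,b1,b6} = {b0}; idom=b0
  b5: preds {b1,b4}: {b0,b1} ∩ {b0,b1,b2,b4} = {b0,b1}; idom=b1
  b6: preds {b3,b4}: {b0,b1,b3} ∩ {b0,b1,b2,b4} = {b0,b1}; idom=b1
  b7: preds {b4,b5,b6}: {b0,b1,b2,b4} ∩ {b0,b1,b5} ∩ {b0,b1,b6} = {b0,b1}; idom=b1

DF walk-up:
  b1←b0: walk · to b0
  b1←b6: walk b6→b1 to b0
  b5←b1: walk · to b1
  b5←b4: walk b4→b2 to b1
  b6←b3: walk b3 to b1
  b6←b4: walk b4→b2 to b1
  b7←b4: walk b4→b2 to b1
  b7←b5: walk b5 to b1
  b7←b6: walk b6 to b1
  DF(b0)=∅
  DF(b1)={b1}
  DF(b2)={b5,b6,b7}
  DF(b3)={b6}
  DF(b4)={b5,b6,b7}
  DF(b5)={b7}
  DF(b6)={b1,b7}
  DF(b7)=∅

DF(b5) = ["b7"]

Answer: ["b7"]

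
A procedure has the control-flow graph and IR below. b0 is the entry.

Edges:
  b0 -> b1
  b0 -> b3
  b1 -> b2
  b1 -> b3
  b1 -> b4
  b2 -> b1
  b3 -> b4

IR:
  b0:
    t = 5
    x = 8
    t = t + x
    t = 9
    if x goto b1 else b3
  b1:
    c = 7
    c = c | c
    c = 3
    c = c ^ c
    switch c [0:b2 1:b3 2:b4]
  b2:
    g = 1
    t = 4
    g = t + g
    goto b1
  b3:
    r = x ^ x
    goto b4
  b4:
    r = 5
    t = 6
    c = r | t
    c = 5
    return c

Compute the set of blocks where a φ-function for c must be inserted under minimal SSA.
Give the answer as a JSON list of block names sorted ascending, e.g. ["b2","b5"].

Answer: ["b1", "b3", "b4"]

Analysis:
idom tree: b1←b0 b2←b1 b3←b0 b4←b0
Join-block Dom:
  b1: preds {b0,b2}: {b0} ∩ {b0,b1,b2} = {b0}; idom=b0
  b3: preds {b0,b1}: {b0} ∩ {b0,b1} = {b0}; idom=b0
  b4: preds {b1,b3}: {b0,b1} ∩ {b0,b3} = {b0}; idom=b0

DF derivation:
  join b1 pred b0: · stop@b0
  join b1 pred b2: b2→b1 stop@b0
  join b3 pred b0: · stop@b0
  join b3 pred b1: b1 stop@b0
  join b4 pred b1: b1 stop@b0
  join b4 pred b3: b3 stop@b0
  b0 → ∅
  b1 → {b1,b3,b4}
  b2 → {b1}
  b3 → {b4}
  b4 → ∅

φ for c: defs {b1,b4}
  DF⁺ = {b1,b3,b4}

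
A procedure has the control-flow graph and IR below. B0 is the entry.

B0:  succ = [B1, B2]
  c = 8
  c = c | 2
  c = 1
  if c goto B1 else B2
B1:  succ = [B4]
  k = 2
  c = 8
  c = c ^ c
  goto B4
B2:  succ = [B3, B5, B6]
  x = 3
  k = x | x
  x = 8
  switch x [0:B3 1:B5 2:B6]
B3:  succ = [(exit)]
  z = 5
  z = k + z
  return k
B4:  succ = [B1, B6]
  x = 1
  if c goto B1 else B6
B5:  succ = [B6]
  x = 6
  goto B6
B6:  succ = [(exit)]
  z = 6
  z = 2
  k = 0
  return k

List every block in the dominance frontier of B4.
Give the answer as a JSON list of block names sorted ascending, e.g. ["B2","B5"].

Answer: ["B1", "B6"]

Analysis:
idom tree: B1←B0 B2←B0 B3←B2 B4←B1 B5←B2 B6←B0
Join-block Dom:
  B1: preds {B0,B4}: {B0} ∩ {B0,B1,B4} = {B0}; idom=B0
  B6: preds {B2,B4,B5}: {B0,B2} ∩ {B0,B1,B4} ∩ {B0,B2,B5} = {B0}; idom=B0

DF walk-up:
  join B1 pred B0: · stop@B0
  join B1 pred B4: B4→B1 stop@B0
  join B6 pred B2: B2 stop@B0
  join B6 pred B4: B4→B1 stop@B0
  join B6 pred B5: B5→B2 stop@B0
  DF(B0)=∅
  DF(B1)={B1,B6}
  DF(B2)={B6}
  DF(B3)=∅
  DF(B4)={B1,B6}
  DF(B5)={B6}
  DF(B6)=∅

DF(B4) = ["B1", "B6"]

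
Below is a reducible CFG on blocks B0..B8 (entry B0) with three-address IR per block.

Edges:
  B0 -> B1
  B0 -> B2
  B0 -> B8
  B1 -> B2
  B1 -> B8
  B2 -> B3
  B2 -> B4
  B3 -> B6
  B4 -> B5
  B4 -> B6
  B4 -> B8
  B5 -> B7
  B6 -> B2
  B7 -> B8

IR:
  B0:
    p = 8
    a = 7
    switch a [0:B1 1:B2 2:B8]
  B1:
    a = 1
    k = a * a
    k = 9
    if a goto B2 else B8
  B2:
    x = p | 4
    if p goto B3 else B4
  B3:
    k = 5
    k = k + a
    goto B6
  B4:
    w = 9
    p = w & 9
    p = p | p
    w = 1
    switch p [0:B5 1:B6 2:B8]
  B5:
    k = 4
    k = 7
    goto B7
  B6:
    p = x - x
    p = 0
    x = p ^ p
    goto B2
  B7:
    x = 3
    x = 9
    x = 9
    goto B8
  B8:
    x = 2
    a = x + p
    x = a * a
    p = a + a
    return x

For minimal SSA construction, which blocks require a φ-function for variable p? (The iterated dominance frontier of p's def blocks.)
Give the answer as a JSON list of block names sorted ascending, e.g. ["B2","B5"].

idom tree: B1←B0 B2←B0 B3←B2 B4←B2 B5←B4 B6←B2 B7←B5 B8←B0
Dom at joins:
  B2: preds {B0,B1,B6}: {B0} ∩ {B0,B1} ∩ {B0,B2,B6} = {B0}; idom=B0
  B6: preds {B3,B4}: {B0,B2,B3} ∩ {B0,B2,B4} = {B0,B2}; idom=B2
  B8: preds {B0,B1,B4,B7}: {B0} ∩ {B0,B1} ∩ {B0,B2,B4} ∩ {B0,B2,B4,B5,B7} = {B0}; idom=B0

DF walk-up:
  B2←B0: walk · to B0
  B2←B1: walk B1 to B0
  B2←B6: walk B6→B2 to B0
  B6←B3: walk B3 to B2
  B6←B4: walk B4 to B2
  B8←B0: walk · to B0
  B8←B1: walk B1 to B0
  B8←B4: walk B4→B2 to B0
  B8←B7: walk B7→B5→B4→B2 to B0
  B0 → ∅
  B1 → {B2,B8}
  B2 → {B2,B8}
  B3 → {B6}
  B4 → {B6,B8}
  B5 → {B8}
  B6 → {B2}
  B7 → {B8}
  B8 → ∅

φ for p: defs {B0,B4,B6,B8}
  DF⁺ = {B2,B6,B8}

Answer: ["B2", "B6", "B8"]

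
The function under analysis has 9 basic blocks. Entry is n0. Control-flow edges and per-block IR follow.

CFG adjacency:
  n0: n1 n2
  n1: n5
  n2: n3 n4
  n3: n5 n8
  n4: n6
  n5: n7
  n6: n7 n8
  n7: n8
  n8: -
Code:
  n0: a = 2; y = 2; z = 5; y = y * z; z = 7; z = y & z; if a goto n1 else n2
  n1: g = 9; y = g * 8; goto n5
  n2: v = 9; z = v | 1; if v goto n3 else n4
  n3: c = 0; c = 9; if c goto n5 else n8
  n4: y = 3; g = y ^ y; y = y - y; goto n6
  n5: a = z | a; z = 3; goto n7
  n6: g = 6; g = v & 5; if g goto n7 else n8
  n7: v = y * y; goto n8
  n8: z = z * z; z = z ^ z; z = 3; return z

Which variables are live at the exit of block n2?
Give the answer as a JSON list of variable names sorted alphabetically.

Answer: ["a", "v", "y", "z"]

Analysis:
Per-block:
  n0 def {a,y,z} use ∅
  n1 def {g,y} use ∅
  n2 def {v,z} use ∅
  n3 def {c} use ∅
  n4 def {g,y} use ∅
  n5 def {a,z} use {a,z}
  n6 def {g} use {v}
  n7 def {v} use {y}
  n8 def {z} use {z}

Backward fixpoint:
  n0: in=∅ out={a,y,z}
  n1: in={a,z} out={a,y,z}
  n2: in={a,y} out={a,v,y,z}
  n3: in={a,y,z} out={a,y,z}
  n4: in={v,z} out={v,y,z}
  n5: in={a,y,z} out={y,z}
  n6: in={v,y,z} out={y,z}
  n7: in={y,z} out={z}
  n8: in={z} out=∅

live-out(n2) = ["a", "v", "y", "z"]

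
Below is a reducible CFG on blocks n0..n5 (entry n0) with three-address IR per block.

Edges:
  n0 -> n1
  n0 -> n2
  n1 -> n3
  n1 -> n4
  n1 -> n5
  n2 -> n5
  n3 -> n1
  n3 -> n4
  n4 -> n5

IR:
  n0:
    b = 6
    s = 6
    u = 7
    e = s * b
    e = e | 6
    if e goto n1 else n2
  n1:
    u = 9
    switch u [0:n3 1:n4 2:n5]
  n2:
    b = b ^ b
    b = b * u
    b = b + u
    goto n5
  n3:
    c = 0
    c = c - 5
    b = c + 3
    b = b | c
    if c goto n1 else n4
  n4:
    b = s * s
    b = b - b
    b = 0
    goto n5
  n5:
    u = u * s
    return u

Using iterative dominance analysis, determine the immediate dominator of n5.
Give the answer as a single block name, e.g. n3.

Answer: n0

Working:
idom tree: n1←n0 n2←n0 n3←n1 n4←n1 n5←n0
Join-block Dom:
  n1: preds {n0,n3}: {n0} ∩ {n0,n1,n3} = {n0}; idom=n0
  n4: preds {n1,n3}: {n0,n1} ∩ {n0,n1,n3} = {n0,n1}; idom=n1
  n5: preds {n1,n2,n4}: {n0,n1} ∩ {n0,n2} ∩ {n0,n1,n4} = {n0}; idom=n0

idom(n5) = n0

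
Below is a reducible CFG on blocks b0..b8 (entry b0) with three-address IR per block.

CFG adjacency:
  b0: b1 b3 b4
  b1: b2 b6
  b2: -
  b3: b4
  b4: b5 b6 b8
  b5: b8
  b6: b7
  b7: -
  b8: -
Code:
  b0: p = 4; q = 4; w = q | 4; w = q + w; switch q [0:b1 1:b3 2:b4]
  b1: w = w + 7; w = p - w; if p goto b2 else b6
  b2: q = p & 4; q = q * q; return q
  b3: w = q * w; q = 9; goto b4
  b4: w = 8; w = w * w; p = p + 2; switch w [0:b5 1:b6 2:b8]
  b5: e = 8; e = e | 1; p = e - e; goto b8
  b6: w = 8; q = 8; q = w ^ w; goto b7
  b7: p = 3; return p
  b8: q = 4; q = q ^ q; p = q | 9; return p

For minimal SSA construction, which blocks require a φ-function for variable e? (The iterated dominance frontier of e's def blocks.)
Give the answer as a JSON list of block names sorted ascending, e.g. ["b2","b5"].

idom tree: b1←b0 b2←b1 b3←b0 b4←b0 b5←b4 b6←b0 b7←b6 b8←b4
Dom at joins:
  b4: preds {b0,b3}: {b0} ∩ {b0,b3} = {b0}; idom=b0
  b6: preds {b1,b4}: {b0,b1} ∩ {b0,b4} = {b0}; idom=b0
  b8: preds {b4,b5}: {b0,b4} ∩ {b0,b4,b5} = {b0,b4}; idom=b4

DF derivation:
  join b4 pred b0: · stop@b0
  join b4 pred b3: b3 stop@b0
  join b6 pred b1: b1 stop@b0
  join b6 pred b4: b4 stop@b0
  join b8 pred b4: · stop@b4
  join b8 pred b5: b5 stop@b4
  b0 → ∅
  b1 → {b6}
  b2 → ∅
  b3 → {b4}
  b4 → {b6}
  b5 → {b8}
  b6 → ∅
  b7 → ∅
  b8 → ∅

φ for e: defs {b5}
  DF⁺ = {b8}

Answer: ["b8"]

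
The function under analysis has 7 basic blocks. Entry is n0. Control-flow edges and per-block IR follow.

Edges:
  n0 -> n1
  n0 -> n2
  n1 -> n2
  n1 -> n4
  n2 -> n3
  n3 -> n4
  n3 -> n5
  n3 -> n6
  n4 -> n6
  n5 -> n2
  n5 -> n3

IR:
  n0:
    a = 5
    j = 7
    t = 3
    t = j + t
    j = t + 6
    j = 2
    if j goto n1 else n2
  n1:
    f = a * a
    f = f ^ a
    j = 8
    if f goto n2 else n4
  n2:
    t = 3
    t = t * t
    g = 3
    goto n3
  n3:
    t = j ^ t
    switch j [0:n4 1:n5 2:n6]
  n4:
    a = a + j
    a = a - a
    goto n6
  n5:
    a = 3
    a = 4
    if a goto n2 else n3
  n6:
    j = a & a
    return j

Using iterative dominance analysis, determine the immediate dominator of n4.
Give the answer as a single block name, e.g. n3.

Answer: n0

Analysis:
idom tree: n1←n0 n2←n0 n3←n2 n4←n0 n5←n3 n6←n0
Dom at joins:
  n2: preds {n0,n1,n5}: {n0} ∩ {n0,n1} ∩ {n0,n2,n3,n5} = {n0}; idom=n0
  n3: preds {n2,n5}: {n0,n2} ∩ {n0,n2,n3,n5} = {n0,n2}; idom=n2
  n4: preds {n1,n3}: {n0,n1} ∩ {n0,n2,n3} = {n0}; idom=n0
  n6: preds {n3,n4}: {n0,n2,n3} ∩ {n0,n4} = {n0}; idom=n0

idom(n4) = n0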